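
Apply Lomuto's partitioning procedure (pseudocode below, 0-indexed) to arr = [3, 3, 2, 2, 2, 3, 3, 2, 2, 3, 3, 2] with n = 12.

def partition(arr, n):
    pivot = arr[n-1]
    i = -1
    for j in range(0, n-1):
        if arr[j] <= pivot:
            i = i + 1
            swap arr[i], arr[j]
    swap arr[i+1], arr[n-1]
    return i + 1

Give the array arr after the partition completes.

[2, 2, 2, 2, 2, 2, 3, 3, 3, 3, 3, 3]

pivot=2, i=-1
j=0: 3>2, skip
j=1: 3>2, skip
j=2: 2≤2, i=0, swap(0,2) ⇒ [2, 3, 3, 2, 2, 3, 3, 2, 2, 3, 3, 2]
j=3: 2≤2, i=1, swap(1,3) ⇒ [2, 2, 3, 3, 2, 3, 3, 2, 2, 3, 3, 2]
j=4: 2≤2, i=2, swap(2,4) ⇒ [2, 2, 2, 3, 3, 3, 3, 2, 2, 3, 3, 2]
j=5: 3>2, skip
j=6: 3>2, skip
j=7: 2≤2, i=3, swap(3,7) ⇒ [2, 2, 2, 2, 3, 3, 3, 3, 2, 3, 3, 2]
j=8: 2≤2, i=4, swap(4,8) ⇒ [2, 2, 2, 2, 2, 3, 3, 3, 3, 3, 3, 2]
j=9: 3>2, skip
j=10: 3>2, skip
swap(5,11) ⇒ [2, 2, 2, 2, 2, 2, 3, 3, 3, 3, 3, 3]; return 5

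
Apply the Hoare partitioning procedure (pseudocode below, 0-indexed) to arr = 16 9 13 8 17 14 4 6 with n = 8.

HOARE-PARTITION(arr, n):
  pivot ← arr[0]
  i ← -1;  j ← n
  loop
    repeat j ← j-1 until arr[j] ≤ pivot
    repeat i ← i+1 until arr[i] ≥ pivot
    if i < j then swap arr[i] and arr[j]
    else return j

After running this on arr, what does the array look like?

6 9 13 8 4 14 17 16

pivot = arr[0] = 16; i = -1, j = 8
j→7 (arr[7]=6≤16), i→0 (arr[0]=16≥16); i<j, swap → 6 9 13 8 17 14 4 16
j→6 (arr[6]=4≤16), i→4 (arr[4]=17≥16); i<j, swap → 6 9 13 8 4 14 17 16
j→5, i→6; i≥j, return j=5. arr = 6 9 13 8 4 14 17 16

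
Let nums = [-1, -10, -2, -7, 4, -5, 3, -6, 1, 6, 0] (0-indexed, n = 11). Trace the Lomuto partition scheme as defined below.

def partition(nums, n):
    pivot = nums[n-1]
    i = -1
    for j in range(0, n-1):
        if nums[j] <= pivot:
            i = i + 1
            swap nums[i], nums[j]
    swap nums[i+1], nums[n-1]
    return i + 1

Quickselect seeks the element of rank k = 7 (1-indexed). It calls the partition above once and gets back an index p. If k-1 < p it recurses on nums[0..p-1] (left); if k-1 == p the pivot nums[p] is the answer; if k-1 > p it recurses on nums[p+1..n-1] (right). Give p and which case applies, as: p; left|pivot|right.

pivot = nums[10] = 0; i = -1
j=0: nums[0]=-1 ≤ 0 → i=0, swap nums[0],nums[0] (no change) → [-1, -10, -2, -7, 4, -5, 3, -6, 1, 6, 0]
j=1: nums[1]=-10 ≤ 0 → i=1, swap nums[1],nums[1] (no change) → [-1, -10, -2, -7, 4, -5, 3, -6, 1, 6, 0]
j=2: nums[2]=-2 ≤ 0 → i=2, swap nums[2],nums[2] (no change) → [-1, -10, -2, -7, 4, -5, 3, -6, 1, 6, 0]
j=3: nums[3]=-7 ≤ 0 → i=3, swap nums[3],nums[3] (no change) → [-1, -10, -2, -7, 4, -5, 3, -6, 1, 6, 0]
j=4: nums[4]=4 > 0 → no swap
j=5: nums[5]=-5 ≤ 0 → i=4, swap nums[4],nums[5] → [-1, -10, -2, -7, -5, 4, 3, -6, 1, 6, 0]
j=6: nums[6]=3 > 0 → no swap
j=7: nums[7]=-6 ≤ 0 → i=5, swap nums[5],nums[7] → [-1, -10, -2, -7, -5, -6, 3, 4, 1, 6, 0]
j=8: nums[8]=1 > 0 → no swap
j=9: nums[9]=6 > 0 → no swap
final swap nums[6],nums[10] → [-1, -10, -2, -7, -5, -6, 0, 4, 1, 6, 3]; return 6
p = 6; k-1 = 6 == 6 ⇒ pivot

6; pivot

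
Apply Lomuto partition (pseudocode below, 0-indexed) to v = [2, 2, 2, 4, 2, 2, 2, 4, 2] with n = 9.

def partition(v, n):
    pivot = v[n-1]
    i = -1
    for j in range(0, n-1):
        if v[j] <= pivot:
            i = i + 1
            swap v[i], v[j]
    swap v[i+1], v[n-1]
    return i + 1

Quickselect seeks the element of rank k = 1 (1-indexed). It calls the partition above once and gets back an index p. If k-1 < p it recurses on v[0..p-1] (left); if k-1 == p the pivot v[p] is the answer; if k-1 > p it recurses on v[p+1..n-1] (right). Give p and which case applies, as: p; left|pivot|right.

pivot=2, i=-1
j=0: 2≤2, i=0, swap(0,0) ⇒ [2, 2, 2, 4, 2, 2, 2, 4, 2]
j=1: 2≤2, i=1, swap(1,1) ⇒ [2, 2, 2, 4, 2, 2, 2, 4, 2]
j=2: 2≤2, i=2, swap(2,2) ⇒ [2, 2, 2, 4, 2, 2, 2, 4, 2]
j=3: 4>2, skip
j=4: 2≤2, i=3, swap(3,4) ⇒ [2, 2, 2, 2, 4, 2, 2, 4, 2]
j=5: 2≤2, i=4, swap(4,5) ⇒ [2, 2, 2, 2, 2, 4, 2, 4, 2]
j=6: 2≤2, i=5, swap(5,6) ⇒ [2, 2, 2, 2, 2, 2, 4, 4, 2]
j=7: 4>2, skip
swap(6,8) ⇒ [2, 2, 2, 2, 2, 2, 2, 4, 4]; return 6
p = 6; k-1 = 0 < 6 ⇒ left

6; left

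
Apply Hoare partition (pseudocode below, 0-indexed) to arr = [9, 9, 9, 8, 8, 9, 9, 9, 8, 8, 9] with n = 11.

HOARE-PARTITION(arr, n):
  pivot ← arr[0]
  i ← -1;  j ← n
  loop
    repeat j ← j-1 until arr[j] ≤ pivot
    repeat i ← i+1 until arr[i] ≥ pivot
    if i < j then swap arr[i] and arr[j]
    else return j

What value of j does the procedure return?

pivot = arr[0] = 9; i = -1, j = 11
j→10 (arr[10]=9≤9), i→0 (arr[0]=9≥9); i<j, swap → [9, 9, 9, 8, 8, 9, 9, 9, 8, 8, 9]
j→9 (arr[9]=8≤9), i→1 (arr[1]=9≥9); i<j, swap → [9, 8, 9, 8, 8, 9, 9, 9, 8, 9, 9]
j→8 (arr[8]=8≤9), i→2 (arr[2]=9≥9); i<j, swap → [9, 8, 8, 8, 8, 9, 9, 9, 9, 9, 9]
j→7 (arr[7]=9≤9), i→5 (arr[5]=9≥9); i<j, swap → [9, 8, 8, 8, 8, 9, 9, 9, 9, 9, 9]
j→6, i→6; i≥j, return j=6. arr = [9, 8, 8, 8, 8, 9, 9, 9, 9, 9, 9]

6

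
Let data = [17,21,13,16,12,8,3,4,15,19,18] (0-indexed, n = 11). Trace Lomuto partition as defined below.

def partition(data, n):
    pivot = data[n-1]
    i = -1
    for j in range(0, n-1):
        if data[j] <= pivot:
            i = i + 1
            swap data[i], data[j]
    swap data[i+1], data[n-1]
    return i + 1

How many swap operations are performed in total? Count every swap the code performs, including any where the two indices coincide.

pivot=18, i=-1
j=0: 17≤18, i=0, swap(0,0) ⇒ [17,21,13,16,12,8,3,4,15,19,18]
j=1: 21>18, skip
j=2: 13≤18, i=1, swap(1,2) ⇒ [17,13,21,16,12,8,3,4,15,19,18]
j=3: 16≤18, i=2, swap(2,3) ⇒ [17,13,16,21,12,8,3,4,15,19,18]
j=4: 12≤18, i=3, swap(3,4) ⇒ [17,13,16,12,21,8,3,4,15,19,18]
j=5: 8≤18, i=4, swap(4,5) ⇒ [17,13,16,12,8,21,3,4,15,19,18]
j=6: 3≤18, i=5, swap(5,6) ⇒ [17,13,16,12,8,3,21,4,15,19,18]
j=7: 4≤18, i=6, swap(6,7) ⇒ [17,13,16,12,8,3,4,21,15,19,18]
j=8: 15≤18, i=7, swap(7,8) ⇒ [17,13,16,12,8,3,4,15,21,19,18]
j=9: 19>18, skip
swap(8,10) ⇒ [17,13,16,12,8,3,4,15,18,19,21]; return 8

9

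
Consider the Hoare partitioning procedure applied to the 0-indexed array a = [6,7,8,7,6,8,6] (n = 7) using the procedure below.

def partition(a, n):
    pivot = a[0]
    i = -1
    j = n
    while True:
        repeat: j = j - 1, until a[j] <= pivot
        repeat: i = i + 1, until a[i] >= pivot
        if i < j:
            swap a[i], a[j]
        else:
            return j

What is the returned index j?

1

pivot=6
j stops at 6 (6), i stops at 0 (6); swap ⇒ [6,7,8,7,6,8,6]
j stops at 4 (6), i stops at 1 (7); swap ⇒ [6,6,8,7,7,8,6]
j stops at 1, i stops at 2; i≥j ⇒ return 1. a=[6,6,8,7,7,8,6]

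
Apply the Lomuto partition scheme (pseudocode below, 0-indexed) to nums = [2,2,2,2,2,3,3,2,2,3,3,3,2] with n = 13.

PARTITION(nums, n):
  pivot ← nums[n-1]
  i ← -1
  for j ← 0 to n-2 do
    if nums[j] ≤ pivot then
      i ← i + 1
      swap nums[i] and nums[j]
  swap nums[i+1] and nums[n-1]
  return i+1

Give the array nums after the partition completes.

pivot=2, i=-1
j=0: 2≤2, i=0, swap(0,0) ⇒ [2,2,2,2,2,3,3,2,2,3,3,3,2]
j=1: 2≤2, i=1, swap(1,1) ⇒ [2,2,2,2,2,3,3,2,2,3,3,3,2]
j=2: 2≤2, i=2, swap(2,2) ⇒ [2,2,2,2,2,3,3,2,2,3,3,3,2]
j=3: 2≤2, i=3, swap(3,3) ⇒ [2,2,2,2,2,3,3,2,2,3,3,3,2]
j=4: 2≤2, i=4, swap(4,4) ⇒ [2,2,2,2,2,3,3,2,2,3,3,3,2]
j=5: 3>2, skip
j=6: 3>2, skip
j=7: 2≤2, i=5, swap(5,7) ⇒ [2,2,2,2,2,2,3,3,2,3,3,3,2]
j=8: 2≤2, i=6, swap(6,8) ⇒ [2,2,2,2,2,2,2,3,3,3,3,3,2]
j=9: 3>2, skip
j=10: 3>2, skip
j=11: 3>2, skip
swap(7,12) ⇒ [2,2,2,2,2,2,2,2,3,3,3,3,3]; return 7

[2,2,2,2,2,2,2,2,3,3,3,3,3]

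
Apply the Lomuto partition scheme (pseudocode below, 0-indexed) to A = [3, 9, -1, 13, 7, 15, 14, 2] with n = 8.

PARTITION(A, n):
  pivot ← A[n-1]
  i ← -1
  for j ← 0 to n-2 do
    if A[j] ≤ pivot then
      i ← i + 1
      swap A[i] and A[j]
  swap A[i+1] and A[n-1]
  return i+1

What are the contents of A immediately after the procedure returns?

pivot = A[7] = 2; i = -1
j=0: A[0]=3 > 2 → no swap
j=1: A[1]=9 > 2 → no swap
j=2: A[2]=-1 ≤ 2 → i=0, swap A[0],A[2] → [-1, 9, 3, 13, 7, 15, 14, 2]
j=3: A[3]=13 > 2 → no swap
j=4: A[4]=7 > 2 → no swap
j=5: A[5]=15 > 2 → no swap
j=6: A[6]=14 > 2 → no swap
final swap A[1],A[7] → [-1, 2, 3, 13, 7, 15, 14, 9]; return 1

[-1, 2, 3, 13, 7, 15, 14, 9]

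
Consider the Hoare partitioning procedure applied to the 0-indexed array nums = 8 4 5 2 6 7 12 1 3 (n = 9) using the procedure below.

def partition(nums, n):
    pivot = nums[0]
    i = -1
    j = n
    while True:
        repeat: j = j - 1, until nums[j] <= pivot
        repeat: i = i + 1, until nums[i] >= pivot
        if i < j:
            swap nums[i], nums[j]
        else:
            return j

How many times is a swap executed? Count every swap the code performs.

2

pivot = nums[0] = 8; i = -1, j = 9
j→8 (nums[8]=3≤8), i→0 (nums[0]=8≥8); i<j, swap → 3 4 5 2 6 7 12 1 8
j→7 (nums[7]=1≤8), i→6 (nums[6]=12≥8); i<j, swap → 3 4 5 2 6 7 1 12 8
j→6, i→7; i≥j, return j=6. nums = 3 4 5 2 6 7 1 12 8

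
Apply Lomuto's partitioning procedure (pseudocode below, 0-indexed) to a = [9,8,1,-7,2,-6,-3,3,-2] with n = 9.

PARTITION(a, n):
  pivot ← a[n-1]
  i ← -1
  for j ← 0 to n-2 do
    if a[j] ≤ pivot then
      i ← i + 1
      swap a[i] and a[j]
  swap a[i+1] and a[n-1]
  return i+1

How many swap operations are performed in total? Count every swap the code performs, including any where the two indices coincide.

pivot = a[8] = -2; i = -1
j=0: a[0]=9 > -2 → no swap
j=1: a[1]=8 > -2 → no swap
j=2: a[2]=1 > -2 → no swap
j=3: a[3]=-7 ≤ -2 → i=0, swap a[0],a[3] → [-7,8,1,9,2,-6,-3,3,-2]
j=4: a[4]=2 > -2 → no swap
j=5: a[5]=-6 ≤ -2 → i=1, swap a[1],a[5] → [-7,-6,1,9,2,8,-3,3,-2]
j=6: a[6]=-3 ≤ -2 → i=2, swap a[2],a[6] → [-7,-6,-3,9,2,8,1,3,-2]
j=7: a[7]=3 > -2 → no swap
final swap a[3],a[8] → [-7,-6,-3,-2,2,8,1,3,9]; return 3

4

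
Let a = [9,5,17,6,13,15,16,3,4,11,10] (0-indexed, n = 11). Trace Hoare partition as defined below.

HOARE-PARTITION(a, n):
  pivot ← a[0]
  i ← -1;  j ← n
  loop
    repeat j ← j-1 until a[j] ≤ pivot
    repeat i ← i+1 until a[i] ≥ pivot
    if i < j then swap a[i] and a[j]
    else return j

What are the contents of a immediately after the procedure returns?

pivot = a[0] = 9; i = -1, j = 11
j→8 (a[8]=4≤9), i→0 (a[0]=9≥9); i<j, swap → [4,5,17,6,13,15,16,3,9,11,10]
j→7 (a[7]=3≤9), i→2 (a[2]=17≥9); i<j, swap → [4,5,3,6,13,15,16,17,9,11,10]
j→3, i→4; i≥j, return j=3. a = [4,5,3,6,13,15,16,17,9,11,10]

[4,5,3,6,13,15,16,17,9,11,10]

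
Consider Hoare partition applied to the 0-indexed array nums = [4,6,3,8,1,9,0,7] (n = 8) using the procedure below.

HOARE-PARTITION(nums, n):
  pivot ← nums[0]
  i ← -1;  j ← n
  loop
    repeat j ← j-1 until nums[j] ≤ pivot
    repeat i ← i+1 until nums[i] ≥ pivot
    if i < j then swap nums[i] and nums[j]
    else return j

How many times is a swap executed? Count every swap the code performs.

pivot = nums[0] = 4; i = -1, j = 8
j→6 (nums[6]=0≤4), i→0 (nums[0]=4≥4); i<j, swap → [0,6,3,8,1,9,4,7]
j→4 (nums[4]=1≤4), i→1 (nums[1]=6≥4); i<j, swap → [0,1,3,8,6,9,4,7]
j→2, i→3; i≥j, return j=2. nums = [0,1,3,8,6,9,4,7]

2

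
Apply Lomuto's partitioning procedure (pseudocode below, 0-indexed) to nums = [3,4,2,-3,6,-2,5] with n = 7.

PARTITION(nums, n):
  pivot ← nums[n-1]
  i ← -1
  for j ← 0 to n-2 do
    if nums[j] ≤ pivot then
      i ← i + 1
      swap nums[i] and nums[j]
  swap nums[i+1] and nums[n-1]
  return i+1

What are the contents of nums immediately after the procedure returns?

pivot = nums[6] = 5; i = -1
j=0: nums[0]=3 ≤ 5 → i=0, swap nums[0],nums[0] (no change) → [3,4,2,-3,6,-2,5]
j=1: nums[1]=4 ≤ 5 → i=1, swap nums[1],nums[1] (no change) → [3,4,2,-3,6,-2,5]
j=2: nums[2]=2 ≤ 5 → i=2, swap nums[2],nums[2] (no change) → [3,4,2,-3,6,-2,5]
j=3: nums[3]=-3 ≤ 5 → i=3, swap nums[3],nums[3] (no change) → [3,4,2,-3,6,-2,5]
j=4: nums[4]=6 > 5 → no swap
j=5: nums[5]=-2 ≤ 5 → i=4, swap nums[4],nums[5] → [3,4,2,-3,-2,6,5]
final swap nums[5],nums[6] → [3,4,2,-3,-2,5,6]; return 5

[3,4,2,-3,-2,5,6]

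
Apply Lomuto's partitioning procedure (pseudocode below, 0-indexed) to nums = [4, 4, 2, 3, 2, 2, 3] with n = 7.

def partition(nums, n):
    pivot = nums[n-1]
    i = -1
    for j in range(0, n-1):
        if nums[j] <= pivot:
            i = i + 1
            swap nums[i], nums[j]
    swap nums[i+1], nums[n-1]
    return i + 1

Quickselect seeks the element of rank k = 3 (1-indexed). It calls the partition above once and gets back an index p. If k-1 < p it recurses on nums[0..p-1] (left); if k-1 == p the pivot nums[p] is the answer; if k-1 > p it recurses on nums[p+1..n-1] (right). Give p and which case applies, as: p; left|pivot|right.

4; left

pivot = nums[6] = 3; i = -1
j=0: nums[0]=4 > 3 → no swap
j=1: nums[1]=4 > 3 → no swap
j=2: nums[2]=2 ≤ 3 → i=0, swap nums[0],nums[2] → [2, 4, 4, 3, 2, 2, 3]
j=3: nums[3]=3 ≤ 3 → i=1, swap nums[1],nums[3] → [2, 3, 4, 4, 2, 2, 3]
j=4: nums[4]=2 ≤ 3 → i=2, swap nums[2],nums[4] → [2, 3, 2, 4, 4, 2, 3]
j=5: nums[5]=2 ≤ 3 → i=3, swap nums[3],nums[5] → [2, 3, 2, 2, 4, 4, 3]
final swap nums[4],nums[6] → [2, 3, 2, 2, 3, 4, 4]; return 4
p = 4; k-1 = 2 < 4 ⇒ left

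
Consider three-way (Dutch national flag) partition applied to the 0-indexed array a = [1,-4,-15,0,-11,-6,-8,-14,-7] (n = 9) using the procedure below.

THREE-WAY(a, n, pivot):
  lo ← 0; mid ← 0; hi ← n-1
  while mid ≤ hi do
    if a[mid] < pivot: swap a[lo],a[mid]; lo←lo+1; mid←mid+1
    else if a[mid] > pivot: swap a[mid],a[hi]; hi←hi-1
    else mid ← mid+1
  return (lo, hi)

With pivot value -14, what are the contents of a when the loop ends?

pivot = -14; lo=0, mid=0, hi=8
a[mid]=1>-14: swap a[0],a[8]; hi=7 → [-7,-4,-15,0,-11,-6,-8,-14,1]
a[mid]=-7>-14: swap a[0],a[7]; hi=6 → [-14,-4,-15,0,-11,-6,-8,-7,1]
a[mid]=-14=-14: mid=1
a[mid]=-4>-14: swap a[1],a[6]; hi=5 → [-14,-8,-15,0,-11,-6,-4,-7,1]
a[mid]=-8>-14: swap a[1],a[5]; hi=4 → [-14,-6,-15,0,-11,-8,-4,-7,1]
a[mid]=-6>-14: swap a[1],a[4]; hi=3 → [-14,-11,-15,0,-6,-8,-4,-7,1]
a[mid]=-11>-14: swap a[1],a[3]; hi=2 → [-14,0,-15,-11,-6,-8,-4,-7,1]
a[mid]=0>-14: swap a[1],a[2]; hi=1 → [-14,-15,0,-11,-6,-8,-4,-7,1]
a[mid]=-15<-14: swap a[0],a[1]; lo=1,mid=2 → [-15,-14,0,-11,-6,-8,-4,-7,1]
end: lo=1, hi=1; a = [-15,-14,0,-11,-6,-8,-4,-7,1]

[-15,-14,0,-11,-6,-8,-4,-7,1]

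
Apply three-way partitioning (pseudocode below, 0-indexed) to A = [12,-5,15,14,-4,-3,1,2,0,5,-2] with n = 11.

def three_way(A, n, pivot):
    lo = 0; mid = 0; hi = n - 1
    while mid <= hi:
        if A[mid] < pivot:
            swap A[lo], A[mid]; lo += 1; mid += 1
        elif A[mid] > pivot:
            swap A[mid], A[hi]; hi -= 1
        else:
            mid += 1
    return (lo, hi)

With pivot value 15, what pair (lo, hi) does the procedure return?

(10, 10)

pivot = 15; lo=0, mid=0, hi=10
A[mid]=12<15: swap A[0],A[0]; lo=1,mid=1 → [12,-5,15,14,-4,-3,1,2,0,5,-2]
A[mid]=-5<15: swap A[1],A[1]; lo=2,mid=2 → [12,-5,15,14,-4,-3,1,2,0,5,-2]
A[mid]=15=15: mid=3
A[mid]=14<15: swap A[2],A[3]; lo=3,mid=4 → [12,-5,14,15,-4,-3,1,2,0,5,-2]
A[mid]=-4<15: swap A[3],A[4]; lo=4,mid=5 → [12,-5,14,-4,15,-3,1,2,0,5,-2]
A[mid]=-3<15: swap A[4],A[5]; lo=5,mid=6 → [12,-5,14,-4,-3,15,1,2,0,5,-2]
A[mid]=1<15: swap A[5],A[6]; lo=6,mid=7 → [12,-5,14,-4,-3,1,15,2,0,5,-2]
A[mid]=2<15: swap A[6],A[7]; lo=7,mid=8 → [12,-5,14,-4,-3,1,2,15,0,5,-2]
A[mid]=0<15: swap A[7],A[8]; lo=8,mid=9 → [12,-5,14,-4,-3,1,2,0,15,5,-2]
A[mid]=5<15: swap A[8],A[9]; lo=9,mid=10 → [12,-5,14,-4,-3,1,2,0,5,15,-2]
A[mid]=-2<15: swap A[9],A[10]; lo=10,mid=11 → [12,-5,14,-4,-3,1,2,0,5,-2,15]
end: lo=10, hi=10; A = [12,-5,14,-4,-3,1,2,0,5,-2,15]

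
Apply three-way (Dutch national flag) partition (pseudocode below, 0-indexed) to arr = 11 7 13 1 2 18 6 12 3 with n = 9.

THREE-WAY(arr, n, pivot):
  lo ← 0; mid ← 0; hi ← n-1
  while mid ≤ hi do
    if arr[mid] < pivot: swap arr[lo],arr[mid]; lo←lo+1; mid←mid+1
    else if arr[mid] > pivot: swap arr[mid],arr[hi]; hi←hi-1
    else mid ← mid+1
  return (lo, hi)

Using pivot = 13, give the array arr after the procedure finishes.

11 7 1 2 3 6 12 13 18

lo=0 mid=0 hi=8
11<13: swap(0,0), lo=1 mid=1 ⇒ 11 7 13 1 2 18 6 12 3
7<13: swap(1,1), lo=2 mid=2 ⇒ 11 7 13 1 2 18 6 12 3
13=13: mid=3
1<13: swap(2,3), lo=3 mid=4 ⇒ 11 7 1 13 2 18 6 12 3
2<13: swap(3,4), lo=4 mid=5 ⇒ 11 7 1 2 13 18 6 12 3
18>13: swap(5,8), hi=7 ⇒ 11 7 1 2 13 3 6 12 18
3<13: swap(4,5), lo=5 mid=6 ⇒ 11 7 1 2 3 13 6 12 18
6<13: swap(5,6), lo=6 mid=7 ⇒ 11 7 1 2 3 6 13 12 18
12<13: swap(6,7), lo=7 mid=8 ⇒ 11 7 1 2 3 6 12 13 18
done. lo=7 hi=7; arr=11 7 1 2 3 6 12 13 18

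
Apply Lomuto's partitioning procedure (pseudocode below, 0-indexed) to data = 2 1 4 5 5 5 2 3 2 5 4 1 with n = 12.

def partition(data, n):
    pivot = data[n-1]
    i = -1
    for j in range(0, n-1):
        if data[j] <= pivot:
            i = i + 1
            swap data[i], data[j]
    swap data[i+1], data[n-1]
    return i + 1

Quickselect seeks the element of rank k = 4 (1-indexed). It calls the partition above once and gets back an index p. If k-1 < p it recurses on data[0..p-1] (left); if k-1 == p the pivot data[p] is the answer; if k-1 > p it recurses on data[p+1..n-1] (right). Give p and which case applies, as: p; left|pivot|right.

1; right

pivot = data[11] = 1; i = -1
j=0: data[0]=2 > 1 → no swap
j=1: data[1]=1 ≤ 1 → i=0, swap data[0],data[1] → 1 2 4 5 5 5 2 3 2 5 4 1
j=2: data[2]=4 > 1 → no swap
j=3: data[3]=5 > 1 → no swap
j=4: data[4]=5 > 1 → no swap
j=5: data[5]=5 > 1 → no swap
j=6: data[6]=2 > 1 → no swap
j=7: data[7]=3 > 1 → no swap
j=8: data[8]=2 > 1 → no swap
j=9: data[9]=5 > 1 → no swap
j=10: data[10]=4 > 1 → no swap
final swap data[1],data[11] → 1 1 4 5 5 5 2 3 2 5 4 2; return 1
p = 1; k-1 = 3 > 1 ⇒ right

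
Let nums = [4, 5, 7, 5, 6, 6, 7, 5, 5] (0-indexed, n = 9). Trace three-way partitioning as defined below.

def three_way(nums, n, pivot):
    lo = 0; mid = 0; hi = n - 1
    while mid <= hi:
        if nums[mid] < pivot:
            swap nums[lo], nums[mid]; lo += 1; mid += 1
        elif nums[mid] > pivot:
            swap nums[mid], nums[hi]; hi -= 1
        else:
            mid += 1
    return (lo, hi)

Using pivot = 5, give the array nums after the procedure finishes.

[4, 5, 5, 5, 5, 7, 6, 6, 7]

lo=0 mid=0 hi=8
4<5: swap(0,0), lo=1 mid=1 ⇒ [4, 5, 7, 5, 6, 6, 7, 5, 5]
5=5: mid=2
7>5: swap(2,8), hi=7 ⇒ [4, 5, 5, 5, 6, 6, 7, 5, 7]
5=5: mid=3
5=5: mid=4
6>5: swap(4,7), hi=6 ⇒ [4, 5, 5, 5, 5, 6, 7, 6, 7]
5=5: mid=5
6>5: swap(5,6), hi=5 ⇒ [4, 5, 5, 5, 5, 7, 6, 6, 7]
7>5: swap(5,5), hi=4 ⇒ [4, 5, 5, 5, 5, 7, 6, 6, 7]
done. lo=1 hi=4; nums=[4, 5, 5, 5, 5, 7, 6, 6, 7]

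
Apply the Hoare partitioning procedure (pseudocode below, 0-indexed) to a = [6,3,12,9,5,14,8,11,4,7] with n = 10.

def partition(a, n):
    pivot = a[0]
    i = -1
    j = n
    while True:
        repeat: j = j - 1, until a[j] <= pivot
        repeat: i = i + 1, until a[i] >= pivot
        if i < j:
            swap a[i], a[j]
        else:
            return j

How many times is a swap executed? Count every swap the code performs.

2

pivot = a[0] = 6; i = -1, j = 10
j→8 (a[8]=4≤6), i→0 (a[0]=6≥6); i<j, swap → [4,3,12,9,5,14,8,11,6,7]
j→4 (a[4]=5≤6), i→2 (a[2]=12≥6); i<j, swap → [4,3,5,9,12,14,8,11,6,7]
j→2, i→3; i≥j, return j=2. a = [4,3,5,9,12,14,8,11,6,7]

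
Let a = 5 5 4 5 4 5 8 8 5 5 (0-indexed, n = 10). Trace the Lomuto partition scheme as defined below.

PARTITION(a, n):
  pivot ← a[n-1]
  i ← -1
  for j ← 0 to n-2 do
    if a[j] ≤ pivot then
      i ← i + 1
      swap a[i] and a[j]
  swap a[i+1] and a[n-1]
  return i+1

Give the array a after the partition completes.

pivot = a[9] = 5; i = -1
j=0: a[0]=5 ≤ 5 → i=0, swap a[0],a[0] (no change) → 5 5 4 5 4 5 8 8 5 5
j=1: a[1]=5 ≤ 5 → i=1, swap a[1],a[1] (no change) → 5 5 4 5 4 5 8 8 5 5
j=2: a[2]=4 ≤ 5 → i=2, swap a[2],a[2] (no change) → 5 5 4 5 4 5 8 8 5 5
j=3: a[3]=5 ≤ 5 → i=3, swap a[3],a[3] (no change) → 5 5 4 5 4 5 8 8 5 5
j=4: a[4]=4 ≤ 5 → i=4, swap a[4],a[4] (no change) → 5 5 4 5 4 5 8 8 5 5
j=5: a[5]=5 ≤ 5 → i=5, swap a[5],a[5] (no change) → 5 5 4 5 4 5 8 8 5 5
j=6: a[6]=8 > 5 → no swap
j=7: a[7]=8 > 5 → no swap
j=8: a[8]=5 ≤ 5 → i=6, swap a[6],a[8] → 5 5 4 5 4 5 5 8 8 5
final swap a[7],a[9] → 5 5 4 5 4 5 5 5 8 8; return 7

5 5 4 5 4 5 5 5 8 8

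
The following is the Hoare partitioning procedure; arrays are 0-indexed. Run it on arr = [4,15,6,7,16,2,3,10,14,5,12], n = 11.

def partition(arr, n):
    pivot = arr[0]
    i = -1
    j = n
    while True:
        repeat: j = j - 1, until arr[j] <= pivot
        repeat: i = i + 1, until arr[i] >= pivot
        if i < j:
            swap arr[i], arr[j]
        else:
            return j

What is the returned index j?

pivot = arr[0] = 4; i = -1, j = 11
j→6 (arr[6]=3≤4), i→0 (arr[0]=4≥4); i<j, swap → [3,15,6,7,16,2,4,10,14,5,12]
j→5 (arr[5]=2≤4), i→1 (arr[1]=15≥4); i<j, swap → [3,2,6,7,16,15,4,10,14,5,12]
j→1, i→2; i≥j, return j=1. arr = [3,2,6,7,16,15,4,10,14,5,12]

1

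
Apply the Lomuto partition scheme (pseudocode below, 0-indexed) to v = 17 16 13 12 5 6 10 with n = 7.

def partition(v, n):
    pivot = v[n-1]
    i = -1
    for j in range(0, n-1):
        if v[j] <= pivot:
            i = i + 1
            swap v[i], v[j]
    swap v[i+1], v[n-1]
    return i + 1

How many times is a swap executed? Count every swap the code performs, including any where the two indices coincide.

pivot = v[6] = 10; i = -1
j=0: v[0]=17 > 10 → no swap
j=1: v[1]=16 > 10 → no swap
j=2: v[2]=13 > 10 → no swap
j=3: v[3]=12 > 10 → no swap
j=4: v[4]=5 ≤ 10 → i=0, swap v[0],v[4] → 5 16 13 12 17 6 10
j=5: v[5]=6 ≤ 10 → i=1, swap v[1],v[5] → 5 6 13 12 17 16 10
final swap v[2],v[6] → 5 6 10 12 17 16 13; return 2

3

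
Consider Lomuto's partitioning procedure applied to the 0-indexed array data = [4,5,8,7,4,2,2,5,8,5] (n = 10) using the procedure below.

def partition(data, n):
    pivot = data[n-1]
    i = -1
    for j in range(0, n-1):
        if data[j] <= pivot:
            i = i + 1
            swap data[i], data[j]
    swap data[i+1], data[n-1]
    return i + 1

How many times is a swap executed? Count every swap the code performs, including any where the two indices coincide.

7

pivot=5, i=-1
j=0: 4≤5, i=0, swap(0,0) ⇒ [4,5,8,7,4,2,2,5,8,5]
j=1: 5≤5, i=1, swap(1,1) ⇒ [4,5,8,7,4,2,2,5,8,5]
j=2: 8>5, skip
j=3: 7>5, skip
j=4: 4≤5, i=2, swap(2,4) ⇒ [4,5,4,7,8,2,2,5,8,5]
j=5: 2≤5, i=3, swap(3,5) ⇒ [4,5,4,2,8,7,2,5,8,5]
j=6: 2≤5, i=4, swap(4,6) ⇒ [4,5,4,2,2,7,8,5,8,5]
j=7: 5≤5, i=5, swap(5,7) ⇒ [4,5,4,2,2,5,8,7,8,5]
j=8: 8>5, skip
swap(6,9) ⇒ [4,5,4,2,2,5,5,7,8,8]; return 6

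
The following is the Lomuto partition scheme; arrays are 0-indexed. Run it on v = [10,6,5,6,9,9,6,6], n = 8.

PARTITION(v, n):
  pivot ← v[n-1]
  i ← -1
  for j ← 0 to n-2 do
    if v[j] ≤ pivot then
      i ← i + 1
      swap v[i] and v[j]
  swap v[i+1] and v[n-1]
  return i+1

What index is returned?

pivot=6, i=-1
j=0: 10>6, skip
j=1: 6≤6, i=0, swap(0,1) ⇒ [6,10,5,6,9,9,6,6]
j=2: 5≤6, i=1, swap(1,2) ⇒ [6,5,10,6,9,9,6,6]
j=3: 6≤6, i=2, swap(2,3) ⇒ [6,5,6,10,9,9,6,6]
j=4: 9>6, skip
j=5: 9>6, skip
j=6: 6≤6, i=3, swap(3,6) ⇒ [6,5,6,6,9,9,10,6]
swap(4,7) ⇒ [6,5,6,6,6,9,10,9]; return 4

4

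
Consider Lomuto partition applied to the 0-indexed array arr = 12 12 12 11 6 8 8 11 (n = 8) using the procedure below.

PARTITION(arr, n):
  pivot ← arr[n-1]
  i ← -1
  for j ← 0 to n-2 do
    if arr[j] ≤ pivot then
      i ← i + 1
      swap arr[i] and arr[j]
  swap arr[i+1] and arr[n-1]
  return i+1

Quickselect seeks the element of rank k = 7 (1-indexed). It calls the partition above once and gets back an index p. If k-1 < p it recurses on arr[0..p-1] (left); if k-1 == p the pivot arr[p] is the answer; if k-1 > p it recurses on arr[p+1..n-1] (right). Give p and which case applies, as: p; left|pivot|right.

pivot=11, i=-1
j=0: 12>11, skip
j=1: 12>11, skip
j=2: 12>11, skip
j=3: 11≤11, i=0, swap(0,3) ⇒ 11 12 12 12 6 8 8 11
j=4: 6≤11, i=1, swap(1,4) ⇒ 11 6 12 12 12 8 8 11
j=5: 8≤11, i=2, swap(2,5) ⇒ 11 6 8 12 12 12 8 11
j=6: 8≤11, i=3, swap(3,6) ⇒ 11 6 8 8 12 12 12 11
swap(4,7) ⇒ 11 6 8 8 11 12 12 12; return 4
p = 4; k-1 = 6 > 4 ⇒ right

4; right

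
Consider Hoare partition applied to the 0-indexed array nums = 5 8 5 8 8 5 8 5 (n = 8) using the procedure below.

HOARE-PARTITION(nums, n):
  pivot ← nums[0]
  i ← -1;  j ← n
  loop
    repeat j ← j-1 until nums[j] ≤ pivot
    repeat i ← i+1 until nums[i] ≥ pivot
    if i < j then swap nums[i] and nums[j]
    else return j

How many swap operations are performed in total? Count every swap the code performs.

2

pivot=5
j stops at 7 (5), i stops at 0 (5); swap ⇒ 5 8 5 8 8 5 8 5
j stops at 5 (5), i stops at 1 (8); swap ⇒ 5 5 5 8 8 8 8 5
j stops at 2, i stops at 2; i≥j ⇒ return 2. nums=5 5 5 8 8 8 8 5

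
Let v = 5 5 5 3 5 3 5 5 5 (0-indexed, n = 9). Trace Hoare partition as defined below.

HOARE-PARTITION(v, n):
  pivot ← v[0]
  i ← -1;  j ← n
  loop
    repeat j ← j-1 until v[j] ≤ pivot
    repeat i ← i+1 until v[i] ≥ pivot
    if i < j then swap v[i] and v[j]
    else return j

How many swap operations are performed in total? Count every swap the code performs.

4

pivot=5
j stops at 8 (5), i stops at 0 (5); swap ⇒ 5 5 5 3 5 3 5 5 5
j stops at 7 (5), i stops at 1 (5); swap ⇒ 5 5 5 3 5 3 5 5 5
j stops at 6 (5), i stops at 2 (5); swap ⇒ 5 5 5 3 5 3 5 5 5
j stops at 5 (3), i stops at 4 (5); swap ⇒ 5 5 5 3 3 5 5 5 5
j stops at 4, i stops at 5; i≥j ⇒ return 4. v=5 5 5 3 3 5 5 5 5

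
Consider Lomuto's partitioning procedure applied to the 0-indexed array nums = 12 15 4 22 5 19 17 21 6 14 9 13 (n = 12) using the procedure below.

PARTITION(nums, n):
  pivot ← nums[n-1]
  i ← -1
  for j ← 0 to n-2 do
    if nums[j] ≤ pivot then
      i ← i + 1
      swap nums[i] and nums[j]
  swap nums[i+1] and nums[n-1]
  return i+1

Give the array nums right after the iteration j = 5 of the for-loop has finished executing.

12 4 5 22 15 19 17 21 6 14 9 13

pivot = nums[11] = 13; i = -1
j=0: nums[0]=12 ≤ 13 → i=0, swap nums[0],nums[0] (no change) → 12 15 4 22 5 19 17 21 6 14 9 13
j=1: nums[1]=15 > 13 → no swap
j=2: nums[2]=4 ≤ 13 → i=1, swap nums[1],nums[2] → 12 4 15 22 5 19 17 21 6 14 9 13
j=3: nums[3]=22 > 13 → no swap
j=4: nums[4]=5 ≤ 13 → i=2, swap nums[2],nums[4] → 12 4 5 22 15 19 17 21 6 14 9 13
j=5: nums[5]=19 > 13 → no swap
(after j=5) nums = 12 4 5 22 15 19 17 21 6 14 9 13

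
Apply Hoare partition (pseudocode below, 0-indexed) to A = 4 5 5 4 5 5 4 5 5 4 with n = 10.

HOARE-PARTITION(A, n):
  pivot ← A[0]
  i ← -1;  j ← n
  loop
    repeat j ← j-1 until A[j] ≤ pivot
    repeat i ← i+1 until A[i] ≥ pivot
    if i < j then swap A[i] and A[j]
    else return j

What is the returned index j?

pivot=4
j stops at 9 (4), i stops at 0 (4); swap ⇒ 4 5 5 4 5 5 4 5 5 4
j stops at 6 (4), i stops at 1 (5); swap ⇒ 4 4 5 4 5 5 5 5 5 4
j stops at 3 (4), i stops at 2 (5); swap ⇒ 4 4 4 5 5 5 5 5 5 4
j stops at 2, i stops at 3; i≥j ⇒ return 2. A=4 4 4 5 5 5 5 5 5 4

2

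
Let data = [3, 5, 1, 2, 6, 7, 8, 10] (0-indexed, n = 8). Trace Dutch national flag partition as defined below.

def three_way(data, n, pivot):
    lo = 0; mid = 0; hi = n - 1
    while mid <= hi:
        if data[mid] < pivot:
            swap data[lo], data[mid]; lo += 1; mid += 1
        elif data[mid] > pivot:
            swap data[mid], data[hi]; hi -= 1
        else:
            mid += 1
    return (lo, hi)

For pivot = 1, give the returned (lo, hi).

(0, 0)

pivot = 1; lo=0, mid=0, hi=7
data[mid]=3>1: swap data[0],data[7]; hi=6 → [10, 5, 1, 2, 6, 7, 8, 3]
data[mid]=10>1: swap data[0],data[6]; hi=5 → [8, 5, 1, 2, 6, 7, 10, 3]
data[mid]=8>1: swap data[0],data[5]; hi=4 → [7, 5, 1, 2, 6, 8, 10, 3]
data[mid]=7>1: swap data[0],data[4]; hi=3 → [6, 5, 1, 2, 7, 8, 10, 3]
data[mid]=6>1: swap data[0],data[3]; hi=2 → [2, 5, 1, 6, 7, 8, 10, 3]
data[mid]=2>1: swap data[0],data[2]; hi=1 → [1, 5, 2, 6, 7, 8, 10, 3]
data[mid]=1=1: mid=1
data[mid]=5>1: swap data[1],data[1]; hi=0 → [1, 5, 2, 6, 7, 8, 10, 3]
end: lo=0, hi=0; data = [1, 5, 2, 6, 7, 8, 10, 3]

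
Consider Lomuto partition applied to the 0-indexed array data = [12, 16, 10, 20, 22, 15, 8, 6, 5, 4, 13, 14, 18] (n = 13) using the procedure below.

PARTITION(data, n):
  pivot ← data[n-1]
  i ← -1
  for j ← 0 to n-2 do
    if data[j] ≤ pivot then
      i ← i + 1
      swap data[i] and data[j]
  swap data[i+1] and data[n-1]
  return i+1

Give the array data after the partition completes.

pivot=18, i=-1
j=0: 12≤18, i=0, swap(0,0) ⇒ [12, 16, 10, 20, 22, 15, 8, 6, 5, 4, 13, 14, 18]
j=1: 16≤18, i=1, swap(1,1) ⇒ [12, 16, 10, 20, 22, 15, 8, 6, 5, 4, 13, 14, 18]
j=2: 10≤18, i=2, swap(2,2) ⇒ [12, 16, 10, 20, 22, 15, 8, 6, 5, 4, 13, 14, 18]
j=3: 20>18, skip
j=4: 22>18, skip
j=5: 15≤18, i=3, swap(3,5) ⇒ [12, 16, 10, 15, 22, 20, 8, 6, 5, 4, 13, 14, 18]
j=6: 8≤18, i=4, swap(4,6) ⇒ [12, 16, 10, 15, 8, 20, 22, 6, 5, 4, 13, 14, 18]
j=7: 6≤18, i=5, swap(5,7) ⇒ [12, 16, 10, 15, 8, 6, 22, 20, 5, 4, 13, 14, 18]
j=8: 5≤18, i=6, swap(6,8) ⇒ [12, 16, 10, 15, 8, 6, 5, 20, 22, 4, 13, 14, 18]
j=9: 4≤18, i=7, swap(7,9) ⇒ [12, 16, 10, 15, 8, 6, 5, 4, 22, 20, 13, 14, 18]
j=10: 13≤18, i=8, swap(8,10) ⇒ [12, 16, 10, 15, 8, 6, 5, 4, 13, 20, 22, 14, 18]
j=11: 14≤18, i=9, swap(9,11) ⇒ [12, 16, 10, 15, 8, 6, 5, 4, 13, 14, 22, 20, 18]
swap(10,12) ⇒ [12, 16, 10, 15, 8, 6, 5, 4, 13, 14, 18, 20, 22]; return 10

[12, 16, 10, 15, 8, 6, 5, 4, 13, 14, 18, 20, 22]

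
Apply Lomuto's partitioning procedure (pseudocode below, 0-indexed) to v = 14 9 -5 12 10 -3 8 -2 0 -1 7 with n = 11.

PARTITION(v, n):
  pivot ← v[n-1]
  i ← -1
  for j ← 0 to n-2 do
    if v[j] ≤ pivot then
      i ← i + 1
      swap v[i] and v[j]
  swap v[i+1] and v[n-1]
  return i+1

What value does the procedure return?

pivot=7, i=-1
j=0: 14>7, skip
j=1: 9>7, skip
j=2: -5≤7, i=0, swap(0,2) ⇒ -5 9 14 12 10 -3 8 -2 0 -1 7
j=3: 12>7, skip
j=4: 10>7, skip
j=5: -3≤7, i=1, swap(1,5) ⇒ -5 -3 14 12 10 9 8 -2 0 -1 7
j=6: 8>7, skip
j=7: -2≤7, i=2, swap(2,7) ⇒ -5 -3 -2 12 10 9 8 14 0 -1 7
j=8: 0≤7, i=3, swap(3,8) ⇒ -5 -3 -2 0 10 9 8 14 12 -1 7
j=9: -1≤7, i=4, swap(4,9) ⇒ -5 -3 -2 0 -1 9 8 14 12 10 7
swap(5,10) ⇒ -5 -3 -2 0 -1 7 8 14 12 10 9; return 5

5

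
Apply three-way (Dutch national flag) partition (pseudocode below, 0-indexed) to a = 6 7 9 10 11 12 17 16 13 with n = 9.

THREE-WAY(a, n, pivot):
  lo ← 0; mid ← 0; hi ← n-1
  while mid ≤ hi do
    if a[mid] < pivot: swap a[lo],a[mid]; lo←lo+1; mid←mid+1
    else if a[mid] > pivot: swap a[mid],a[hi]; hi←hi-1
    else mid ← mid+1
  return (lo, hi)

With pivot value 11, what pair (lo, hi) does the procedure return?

(4, 4)

pivot = 11; lo=0, mid=0, hi=8
a[mid]=6<11: swap a[0],a[0]; lo=1,mid=1 → 6 7 9 10 11 12 17 16 13
a[mid]=7<11: swap a[1],a[1]; lo=2,mid=2 → 6 7 9 10 11 12 17 16 13
a[mid]=9<11: swap a[2],a[2]; lo=3,mid=3 → 6 7 9 10 11 12 17 16 13
a[mid]=10<11: swap a[3],a[3]; lo=4,mid=4 → 6 7 9 10 11 12 17 16 13
a[mid]=11=11: mid=5
a[mid]=12>11: swap a[5],a[8]; hi=7 → 6 7 9 10 11 13 17 16 12
a[mid]=13>11: swap a[5],a[7]; hi=6 → 6 7 9 10 11 16 17 13 12
a[mid]=16>11: swap a[5],a[6]; hi=5 → 6 7 9 10 11 17 16 13 12
a[mid]=17>11: swap a[5],a[5]; hi=4 → 6 7 9 10 11 17 16 13 12
end: lo=4, hi=4; a = 6 7 9 10 11 17 16 13 12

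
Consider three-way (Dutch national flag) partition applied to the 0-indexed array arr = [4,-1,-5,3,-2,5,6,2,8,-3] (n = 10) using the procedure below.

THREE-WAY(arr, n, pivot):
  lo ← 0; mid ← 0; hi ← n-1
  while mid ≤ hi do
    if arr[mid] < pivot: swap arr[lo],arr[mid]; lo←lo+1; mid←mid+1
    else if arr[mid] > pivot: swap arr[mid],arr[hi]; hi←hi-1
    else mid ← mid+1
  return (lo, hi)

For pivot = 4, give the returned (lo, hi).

(6, 6)

pivot = 4; lo=0, mid=0, hi=9
arr[mid]=4=4: mid=1
arr[mid]=-1<4: swap arr[0],arr[1]; lo=1,mid=2 → [-1,4,-5,3,-2,5,6,2,8,-3]
arr[mid]=-5<4: swap arr[1],arr[2]; lo=2,mid=3 → [-1,-5,4,3,-2,5,6,2,8,-3]
arr[mid]=3<4: swap arr[2],arr[3]; lo=3,mid=4 → [-1,-5,3,4,-2,5,6,2,8,-3]
arr[mid]=-2<4: swap arr[3],arr[4]; lo=4,mid=5 → [-1,-5,3,-2,4,5,6,2,8,-3]
arr[mid]=5>4: swap arr[5],arr[9]; hi=8 → [-1,-5,3,-2,4,-3,6,2,8,5]
arr[mid]=-3<4: swap arr[4],arr[5]; lo=5,mid=6 → [-1,-5,3,-2,-3,4,6,2,8,5]
arr[mid]=6>4: swap arr[6],arr[8]; hi=7 → [-1,-5,3,-2,-3,4,8,2,6,5]
arr[mid]=8>4: swap arr[6],arr[7]; hi=6 → [-1,-5,3,-2,-3,4,2,8,6,5]
arr[mid]=2<4: swap arr[5],arr[6]; lo=6,mid=7 → [-1,-5,3,-2,-3,2,4,8,6,5]
end: lo=6, hi=6; arr = [-1,-5,3,-2,-3,2,4,8,6,5]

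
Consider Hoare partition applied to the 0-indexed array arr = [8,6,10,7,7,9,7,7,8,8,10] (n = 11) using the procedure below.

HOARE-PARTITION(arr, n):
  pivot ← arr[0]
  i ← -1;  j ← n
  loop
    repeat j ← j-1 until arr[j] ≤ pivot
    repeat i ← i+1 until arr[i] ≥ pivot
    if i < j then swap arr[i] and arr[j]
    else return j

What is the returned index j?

pivot = arr[0] = 8; i = -1, j = 11
j→9 (arr[9]=8≤8), i→0 (arr[0]=8≥8); i<j, swap → [8,6,10,7,7,9,7,7,8,8,10]
j→8 (arr[8]=8≤8), i→2 (arr[2]=10≥8); i<j, swap → [8,6,8,7,7,9,7,7,10,8,10]
j→7 (arr[7]=7≤8), i→5 (arr[5]=9≥8); i<j, swap → [8,6,8,7,7,7,7,9,10,8,10]
j→6, i→7; i≥j, return j=6. arr = [8,6,8,7,7,7,7,9,10,8,10]

6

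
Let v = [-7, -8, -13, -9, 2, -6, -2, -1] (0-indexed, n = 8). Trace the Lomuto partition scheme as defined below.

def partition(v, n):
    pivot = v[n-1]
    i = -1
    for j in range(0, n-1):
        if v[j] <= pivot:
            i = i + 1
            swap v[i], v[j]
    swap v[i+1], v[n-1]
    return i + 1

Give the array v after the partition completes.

pivot=-1, i=-1
j=0: -7≤-1, i=0, swap(0,0) ⇒ [-7, -8, -13, -9, 2, -6, -2, -1]
j=1: -8≤-1, i=1, swap(1,1) ⇒ [-7, -8, -13, -9, 2, -6, -2, -1]
j=2: -13≤-1, i=2, swap(2,2) ⇒ [-7, -8, -13, -9, 2, -6, -2, -1]
j=3: -9≤-1, i=3, swap(3,3) ⇒ [-7, -8, -13, -9, 2, -6, -2, -1]
j=4: 2>-1, skip
j=5: -6≤-1, i=4, swap(4,5) ⇒ [-7, -8, -13, -9, -6, 2, -2, -1]
j=6: -2≤-1, i=5, swap(5,6) ⇒ [-7, -8, -13, -9, -6, -2, 2, -1]
swap(6,7) ⇒ [-7, -8, -13, -9, -6, -2, -1, 2]; return 6

[-7, -8, -13, -9, -6, -2, -1, 2]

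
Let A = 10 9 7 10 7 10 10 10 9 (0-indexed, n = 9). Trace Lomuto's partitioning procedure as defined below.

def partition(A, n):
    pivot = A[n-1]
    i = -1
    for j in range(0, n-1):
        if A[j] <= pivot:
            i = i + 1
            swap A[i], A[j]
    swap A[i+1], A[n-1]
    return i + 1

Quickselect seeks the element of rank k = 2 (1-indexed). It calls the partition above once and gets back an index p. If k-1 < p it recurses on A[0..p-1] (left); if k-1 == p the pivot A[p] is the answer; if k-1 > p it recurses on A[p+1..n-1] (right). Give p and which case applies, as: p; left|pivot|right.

pivot=9, i=-1
j=0: 10>9, skip
j=1: 9≤9, i=0, swap(0,1) ⇒ 9 10 7 10 7 10 10 10 9
j=2: 7≤9, i=1, swap(1,2) ⇒ 9 7 10 10 7 10 10 10 9
j=3: 10>9, skip
j=4: 7≤9, i=2, swap(2,4) ⇒ 9 7 7 10 10 10 10 10 9
j=5: 10>9, skip
j=6: 10>9, skip
j=7: 10>9, skip
swap(3,8) ⇒ 9 7 7 9 10 10 10 10 10; return 3
p = 3; k-1 = 1 < 3 ⇒ left

3; left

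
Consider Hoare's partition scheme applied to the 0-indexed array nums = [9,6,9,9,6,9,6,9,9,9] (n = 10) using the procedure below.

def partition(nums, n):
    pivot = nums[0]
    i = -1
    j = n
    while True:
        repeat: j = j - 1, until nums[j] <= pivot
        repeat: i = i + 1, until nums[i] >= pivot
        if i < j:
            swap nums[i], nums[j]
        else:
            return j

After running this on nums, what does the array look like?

[9,6,9,9,6,6,9,9,9,9]

pivot = nums[0] = 9; i = -1, j = 10
j→9 (nums[9]=9≤9), i→0 (nums[0]=9≥9); i<j, swap → [9,6,9,9,6,9,6,9,9,9]
j→8 (nums[8]=9≤9), i→2 (nums[2]=9≥9); i<j, swap → [9,6,9,9,6,9,6,9,9,9]
j→7 (nums[7]=9≤9), i→3 (nums[3]=9≥9); i<j, swap → [9,6,9,9,6,9,6,9,9,9]
j→6 (nums[6]=6≤9), i→5 (nums[5]=9≥9); i<j, swap → [9,6,9,9,6,6,9,9,9,9]
j→5, i→6; i≥j, return j=5. nums = [9,6,9,9,6,6,9,9,9,9]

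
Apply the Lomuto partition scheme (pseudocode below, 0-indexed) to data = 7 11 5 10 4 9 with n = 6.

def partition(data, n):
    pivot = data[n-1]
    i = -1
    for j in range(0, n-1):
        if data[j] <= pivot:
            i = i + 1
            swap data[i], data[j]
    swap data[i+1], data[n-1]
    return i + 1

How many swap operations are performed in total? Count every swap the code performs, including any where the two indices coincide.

4

pivot=9, i=-1
j=0: 7≤9, i=0, swap(0,0) ⇒ 7 11 5 10 4 9
j=1: 11>9, skip
j=2: 5≤9, i=1, swap(1,2) ⇒ 7 5 11 10 4 9
j=3: 10>9, skip
j=4: 4≤9, i=2, swap(2,4) ⇒ 7 5 4 10 11 9
swap(3,5) ⇒ 7 5 4 9 11 10; return 3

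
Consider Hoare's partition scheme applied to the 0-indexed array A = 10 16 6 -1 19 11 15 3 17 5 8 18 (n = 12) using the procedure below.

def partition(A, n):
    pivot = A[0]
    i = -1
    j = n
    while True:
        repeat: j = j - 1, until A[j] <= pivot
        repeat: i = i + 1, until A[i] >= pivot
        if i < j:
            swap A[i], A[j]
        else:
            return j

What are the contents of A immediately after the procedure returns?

8 5 6 -1 3 11 15 19 17 16 10 18

pivot = A[0] = 10; i = -1, j = 12
j→10 (A[10]=8≤10), i→0 (A[0]=10≥10); i<j, swap → 8 16 6 -1 19 11 15 3 17 5 10 18
j→9 (A[9]=5≤10), i→1 (A[1]=16≥10); i<j, swap → 8 5 6 -1 19 11 15 3 17 16 10 18
j→7 (A[7]=3≤10), i→4 (A[4]=19≥10); i<j, swap → 8 5 6 -1 3 11 15 19 17 16 10 18
j→4, i→5; i≥j, return j=4. A = 8 5 6 -1 3 11 15 19 17 16 10 18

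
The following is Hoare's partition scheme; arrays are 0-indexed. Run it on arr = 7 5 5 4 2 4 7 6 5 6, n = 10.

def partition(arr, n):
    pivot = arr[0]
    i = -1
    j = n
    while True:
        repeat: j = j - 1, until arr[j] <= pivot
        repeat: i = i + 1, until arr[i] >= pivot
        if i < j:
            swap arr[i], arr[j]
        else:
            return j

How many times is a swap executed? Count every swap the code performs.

pivot = arr[0] = 7; i = -1, j = 10
j→9 (arr[9]=6≤7), i→0 (arr[0]=7≥7); i<j, swap → 6 5 5 4 2 4 7 6 5 7
j→8 (arr[8]=5≤7), i→6 (arr[6]=7≥7); i<j, swap → 6 5 5 4 2 4 5 6 7 7
j→7, i→8; i≥j, return j=7. arr = 6 5 5 4 2 4 5 6 7 7

2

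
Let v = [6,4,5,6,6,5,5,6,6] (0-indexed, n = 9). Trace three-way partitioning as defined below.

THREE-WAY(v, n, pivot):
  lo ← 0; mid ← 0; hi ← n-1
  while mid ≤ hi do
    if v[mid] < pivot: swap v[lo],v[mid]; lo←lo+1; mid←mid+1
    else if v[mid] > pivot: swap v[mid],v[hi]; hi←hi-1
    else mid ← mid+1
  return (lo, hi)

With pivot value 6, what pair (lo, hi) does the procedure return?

lo=0 mid=0 hi=8
6=6: mid=1
4<6: swap(0,1), lo=1 mid=2 ⇒ [4,6,5,6,6,5,5,6,6]
5<6: swap(1,2), lo=2 mid=3 ⇒ [4,5,6,6,6,5,5,6,6]
6=6: mid=4
6=6: mid=5
5<6: swap(2,5), lo=3 mid=6 ⇒ [4,5,5,6,6,6,5,6,6]
5<6: swap(3,6), lo=4 mid=7 ⇒ [4,5,5,5,6,6,6,6,6]
6=6: mid=8
6=6: mid=9
done. lo=4 hi=8; v=[4,5,5,5,6,6,6,6,6]

(4, 8)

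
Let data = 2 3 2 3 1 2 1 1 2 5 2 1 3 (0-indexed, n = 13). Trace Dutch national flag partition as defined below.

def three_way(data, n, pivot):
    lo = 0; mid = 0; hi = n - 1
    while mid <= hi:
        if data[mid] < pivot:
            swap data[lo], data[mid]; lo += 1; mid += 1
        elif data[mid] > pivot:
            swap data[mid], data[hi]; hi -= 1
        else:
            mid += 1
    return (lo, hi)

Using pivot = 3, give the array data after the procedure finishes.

2 2 1 2 1 1 2 2 1 3 3 3 5

lo=0 mid=0 hi=12
2<3: swap(0,0), lo=1 mid=1 ⇒ 2 3 2 3 1 2 1 1 2 5 2 1 3
3=3: mid=2
2<3: swap(1,2), lo=2 mid=3 ⇒ 2 2 3 3 1 2 1 1 2 5 2 1 3
3=3: mid=4
1<3: swap(2,4), lo=3 mid=5 ⇒ 2 2 1 3 3 2 1 1 2 5 2 1 3
2<3: swap(3,5), lo=4 mid=6 ⇒ 2 2 1 2 3 3 1 1 2 5 2 1 3
1<3: swap(4,6), lo=5 mid=7 ⇒ 2 2 1 2 1 3 3 1 2 5 2 1 3
1<3: swap(5,7), lo=6 mid=8 ⇒ 2 2 1 2 1 1 3 3 2 5 2 1 3
2<3: swap(6,8), lo=7 mid=9 ⇒ 2 2 1 2 1 1 2 3 3 5 2 1 3
5>3: swap(9,12), hi=11 ⇒ 2 2 1 2 1 1 2 3 3 3 2 1 5
3=3: mid=10
2<3: swap(7,10), lo=8 mid=11 ⇒ 2 2 1 2 1 1 2 2 3 3 3 1 5
1<3: swap(8,11), lo=9 mid=12 ⇒ 2 2 1 2 1 1 2 2 1 3 3 3 5
done. lo=9 hi=11; data=2 2 1 2 1 1 2 2 1 3 3 3 5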